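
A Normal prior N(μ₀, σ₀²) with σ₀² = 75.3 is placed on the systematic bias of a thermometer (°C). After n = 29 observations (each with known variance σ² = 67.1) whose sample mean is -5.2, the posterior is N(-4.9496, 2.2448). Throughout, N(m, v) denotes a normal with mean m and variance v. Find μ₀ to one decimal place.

With known observation variance, the Normal–Normal posterior has precision τ_n = τ₀ + n/σ² and mean μ_n = (τ₀μ₀ + (n/σ²)x̄)/τ_n.
Here τ₀ = 1/75.3 = 0.013280 and τ_data = 29/67.1 = 0.432191, so τ_n = 0.445471.
Rearranging for μ₀: μ₀ = (μ_n·τ_n − τ_data·x̄)/τ₀ = (-4.9496·0.445471 − 0.432191·-5.2) / 0.013280 = 0.042490/0.013280 ≈ 3.2.

μ₀ = 3.2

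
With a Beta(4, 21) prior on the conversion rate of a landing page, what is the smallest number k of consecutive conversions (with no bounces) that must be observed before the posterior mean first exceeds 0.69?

After k conversions and 0 bounces the posterior is Beta(4+k, 21), with mean (4+k)/(4+21+k).
Set (4+k)/(25+k) > 0.69 and solve: k > (0.69·25 − 4)/(1 − 0.69) = 42.742.
The smallest integer exceeding 42.742 is 43, and checking k=43: (47)/(68) = 0.6912 > 0.69.

k = 43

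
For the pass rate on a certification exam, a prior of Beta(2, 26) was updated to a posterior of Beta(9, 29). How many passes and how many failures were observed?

7 passes and 3 failures

Under Beta–binomial conjugacy the posterior parameters are (α+s, β+f).
Match parameters: s=9−2=7, f=29−26=3.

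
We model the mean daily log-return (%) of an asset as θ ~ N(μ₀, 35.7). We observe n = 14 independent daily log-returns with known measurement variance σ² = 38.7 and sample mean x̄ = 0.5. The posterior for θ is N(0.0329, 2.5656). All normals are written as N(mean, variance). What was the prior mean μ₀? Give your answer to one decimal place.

The posterior mean is a precision-weighted average: μ_n = (τ₀μ₀ + τ_data·x̄)/(τ₀+τ_data), with τ₀=1/σ₀² and τ_data=n/σ².
Here τ₀ = 1/35.7 = 0.028011 and τ_data = 14/38.7 = 0.361757, so τ_n = 0.389768.
Rearranging for μ₀: μ₀ = (μ_n·τ_n − τ_data·x̄)/τ₀ = (0.0329·0.389768 − 0.361757·0.5) / 0.028011 = -0.168055/0.028011 ≈ -6.0.

μ₀ = -6.0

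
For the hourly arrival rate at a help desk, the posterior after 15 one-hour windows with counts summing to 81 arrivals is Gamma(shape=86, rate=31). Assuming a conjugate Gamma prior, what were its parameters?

Gamma(shape=5, rate=16)

Gamma–Poisson conjugacy: posterior shape = α + Σxᵢ, posterior rate = β + n.
So α = 86 − 81 = 5 and β = 31 − 15 = 16.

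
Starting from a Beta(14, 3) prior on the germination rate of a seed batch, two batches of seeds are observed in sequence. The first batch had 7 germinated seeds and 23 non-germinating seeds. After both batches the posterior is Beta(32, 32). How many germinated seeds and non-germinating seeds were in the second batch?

Sequential conjugate updates are equivalent to a single update on the pooled data, so total successes = posterior α − prior α and total failures = posterior β − prior β.
Total across both batches: 32−14=18 germinated seeds, 32−3=29 non-germinating seeds.
Subtract the first batch: 18−7=11 germinated seeds and 29−23=6 non-germinating seeds.

11 germinated seeds and 6 non-germinating seeds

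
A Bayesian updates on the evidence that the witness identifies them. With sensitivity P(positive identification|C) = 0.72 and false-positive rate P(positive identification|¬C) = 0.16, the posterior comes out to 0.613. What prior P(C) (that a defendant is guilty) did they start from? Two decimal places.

P(C) = 0.26

Bayes' rule in odds form gives O(C|E) = O(C)·[P(E|C)/P(E|¬C)], hence O(C) = O(C|E)/LR.
Posterior odds = 0.613/(1−0.613) = 1.5840. LR = 0.72/0.16 = 4.5000.
Prior odds = 1.5840/4.5000 = 0.3520, so P(C) = 0.3520/(1+0.3520) ≈ 0.26.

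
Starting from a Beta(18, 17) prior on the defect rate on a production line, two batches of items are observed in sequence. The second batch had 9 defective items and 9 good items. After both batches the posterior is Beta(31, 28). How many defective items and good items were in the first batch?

Sequential conjugate updates are equivalent to a single update on the pooled data, so total successes = posterior α − prior α and total failures = posterior β − prior β.
Total across both batches: 31−18=13 defective items, 28−17=11 good items.
Subtract the second batch: 13−9=4 defective items and 11−9=2 good items.

4 defective items and 2 good items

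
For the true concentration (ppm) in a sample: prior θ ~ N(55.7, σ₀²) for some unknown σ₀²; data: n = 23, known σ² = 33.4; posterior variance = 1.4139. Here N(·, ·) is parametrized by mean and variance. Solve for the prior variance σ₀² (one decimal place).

σ₀² = 53.6

For the Normal–Normal model with known σ², precisions add: τ_n = τ₀ + n/σ².
So 1/σ₀² = 1/1.4139 − 23/33.4 = 0.707264 − 0.688623 = 0.018641.
Hence σ₀² = 1/0.018641 ≈ 53.6.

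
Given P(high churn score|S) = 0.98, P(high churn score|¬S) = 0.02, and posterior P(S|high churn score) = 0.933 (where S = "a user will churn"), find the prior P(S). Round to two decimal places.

In odds form, posterior odds = prior odds × likelihood ratio, so prior odds = posterior odds ÷ LR.
Posterior odds = 0.933/(1−0.933) = 13.9254. LR = 0.98/0.02 = 49.0000.
Prior odds = 13.9254/49.0000 = 0.2842, so P(S) = 0.2842/(1+0.2842) ≈ 0.22.

P(S) = 0.22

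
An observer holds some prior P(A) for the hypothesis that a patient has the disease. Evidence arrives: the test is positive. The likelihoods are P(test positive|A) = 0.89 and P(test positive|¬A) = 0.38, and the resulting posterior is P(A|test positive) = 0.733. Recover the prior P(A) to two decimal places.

P(A) = 0.54

In odds form, posterior odds = prior odds × likelihood ratio, so prior odds = posterior odds ÷ LR.
Posterior odds = 0.733/(1−0.733) = 2.7453. LR = 0.89/0.38 = 2.3421.
Prior odds = 2.7453/2.3421 = 1.1722, so P(A) = 1.1722/(1+1.1722) ≈ 0.54.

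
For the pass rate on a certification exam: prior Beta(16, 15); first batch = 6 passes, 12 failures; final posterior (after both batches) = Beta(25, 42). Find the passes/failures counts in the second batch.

3 passes and 15 failures

Sequential conjugate updates are equivalent to a single update on the pooled data, so total successes = posterior α − prior α and total failures = posterior β − prior β.
Total across both batches: 25−16=9 passes, 42−15=27 failures.
Subtract the first batch: 9−6=3 passes and 27−12=15 failures.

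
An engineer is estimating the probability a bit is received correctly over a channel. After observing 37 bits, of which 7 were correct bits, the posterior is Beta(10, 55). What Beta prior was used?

Beta(3, 25)

Beta is conjugate to the binomial likelihood: posterior = Beta(α+s, β+f).
Subtract the data counts: 10−7=3, 55−30=25.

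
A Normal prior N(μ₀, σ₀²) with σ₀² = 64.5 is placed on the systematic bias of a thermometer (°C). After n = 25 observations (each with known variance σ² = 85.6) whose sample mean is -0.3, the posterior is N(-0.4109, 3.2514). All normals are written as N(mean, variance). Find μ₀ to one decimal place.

With known observation variance, the Normal–Normal posterior has precision τ_n = τ₀ + n/σ² and mean μ_n = (τ₀μ₀ + (n/σ²)x̄)/τ_n.
Here τ₀ = 1/64.5 = 0.015504 and τ_data = 25/85.6 = 0.292056, so τ_n = 0.307560.
Rearranging for μ₀: μ₀ = (μ_n·τ_n − τ_data·x̄)/τ₀ = (-0.4109·0.307560 − 0.292056·-0.3) / 0.015504 = -0.038760/0.015504 ≈ -2.5.

μ₀ = -2.5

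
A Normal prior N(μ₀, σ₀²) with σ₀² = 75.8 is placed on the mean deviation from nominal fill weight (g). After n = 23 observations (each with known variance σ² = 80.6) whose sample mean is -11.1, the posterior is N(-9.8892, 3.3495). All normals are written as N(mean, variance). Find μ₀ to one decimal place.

The posterior mean is a precision-weighted average: μ_n = (τ₀μ₀ + τ_data·x̄)/(τ₀+τ_data), with τ₀=1/σ₀² and τ_data=n/σ².
Here τ₀ = 1/75.8 = 0.013193 and τ_data = 23/80.6 = 0.285360, so τ_n = 0.298553.
Rearranging for μ₀: μ₀ = (μ_n·τ_n − τ_data·x̄)/τ₀ = (-9.8892·0.298553 − 0.285360·-11.1) / 0.013193 = 0.215046/0.013193 ≈ 16.3.

μ₀ = 16.3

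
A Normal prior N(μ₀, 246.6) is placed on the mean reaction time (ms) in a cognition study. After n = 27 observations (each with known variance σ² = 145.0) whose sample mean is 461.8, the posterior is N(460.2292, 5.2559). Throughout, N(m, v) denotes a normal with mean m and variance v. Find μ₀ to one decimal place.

μ₀ = 388.1

With known observation variance, the Normal–Normal posterior has precision τ_n = τ₀ + n/σ² and mean μ_n = (τ₀μ₀ + (n/σ²)x̄)/τ_n.
Here τ₀ = 1/246.6 = 0.004055 and τ_data = 27/145.0 = 0.186207, so τ_n = 0.190262.
Rearranging for μ₀: μ₀ = (μ_n·τ_n − τ_data·x̄)/τ₀ = (460.2292·0.190262 − 0.186207·461.8) / 0.004055 = 1.573735/0.004055 ≈ 388.1.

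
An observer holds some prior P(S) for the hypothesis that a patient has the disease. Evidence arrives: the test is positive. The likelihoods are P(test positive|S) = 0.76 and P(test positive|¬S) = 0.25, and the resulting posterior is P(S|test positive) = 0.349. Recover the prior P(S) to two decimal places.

P(S) = 0.15

Bayes' rule in odds form gives O(S|E) = O(S)·[P(E|S)/P(E|¬S)], hence O(S) = O(S|E)/LR.
Posterior odds = 0.349/(1−0.349) = 0.5361. LR = 0.76/0.25 = 3.0400.
Prior odds = 0.5361/3.0400 = 0.1763, so P(S) = 0.1763/(1+0.1763) ≈ 0.15.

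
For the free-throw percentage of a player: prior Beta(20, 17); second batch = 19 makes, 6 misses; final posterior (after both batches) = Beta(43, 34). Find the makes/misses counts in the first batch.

4 makes and 11 misses

Because Beta–binomial updating is additive in the counts, the combined data contributed (α_post−α_prior, β_post−β_prior) successes and failures.
Total across both batches: 43−20=23 makes, 34−17=17 misses.
Subtract the second batch: 23−19=4 makes and 17−6=11 misses.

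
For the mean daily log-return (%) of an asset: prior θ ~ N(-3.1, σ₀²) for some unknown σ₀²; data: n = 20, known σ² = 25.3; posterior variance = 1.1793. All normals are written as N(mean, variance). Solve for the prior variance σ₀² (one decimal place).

σ₀² = 17.4

Posterior precision equals prior precision plus data precision: 1/σ_n² = 1/σ₀² + n/σ².
So 1/σ₀² = 1/1.1793 − 20/25.3 = 0.847961 − 0.790514 = 0.057447.
Hence σ₀² = 1/0.057447 ≈ 17.4.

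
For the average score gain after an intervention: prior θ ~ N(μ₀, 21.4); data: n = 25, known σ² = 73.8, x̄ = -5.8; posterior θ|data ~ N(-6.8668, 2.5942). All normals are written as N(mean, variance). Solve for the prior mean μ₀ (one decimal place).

μ₀ = -14.6

The posterior mean is a precision-weighted average: μ_n = (τ₀μ₀ + τ_data·x̄)/(τ₀+τ_data), with τ₀=1/σ₀² and τ_data=n/σ².
Here τ₀ = 1/21.4 = 0.046729 and τ_data = 25/73.8 = 0.338753, so τ_n = 0.385482.
Rearranging for μ₀: μ₀ = (μ_n·τ_n − τ_data·x̄)/τ₀ = (-6.8668·0.385482 − 0.338753·-5.8) / 0.046729 = -0.682260/0.046729 ≈ -14.6.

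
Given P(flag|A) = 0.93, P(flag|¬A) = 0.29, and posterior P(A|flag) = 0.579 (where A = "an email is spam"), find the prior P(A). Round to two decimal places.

Bayes' rule in odds form gives O(A|E) = O(A)·[P(E|A)/P(E|¬A)], hence O(A) = O(A|E)/LR.
Posterior odds = 0.579/(1−0.579) = 1.3753. LR = 0.93/0.29 = 3.2069.
Prior odds = 1.3753/3.2069 = 0.4289, so P(A) = 0.4289/(1+0.4289) ≈ 0.30.

P(A) = 0.30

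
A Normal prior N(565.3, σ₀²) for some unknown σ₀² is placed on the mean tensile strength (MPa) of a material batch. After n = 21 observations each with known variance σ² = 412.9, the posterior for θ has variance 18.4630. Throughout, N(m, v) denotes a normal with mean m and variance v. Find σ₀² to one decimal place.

For the Normal–Normal model with known σ², precisions add: τ_n = τ₀ + n/σ².
So 1/σ₀² = 1/18.4630 − 21/412.9 = 0.054162 − 0.050860 = 0.003302.
Hence σ₀² = 1/0.003302 ≈ 302.8.

σ₀² = 302.8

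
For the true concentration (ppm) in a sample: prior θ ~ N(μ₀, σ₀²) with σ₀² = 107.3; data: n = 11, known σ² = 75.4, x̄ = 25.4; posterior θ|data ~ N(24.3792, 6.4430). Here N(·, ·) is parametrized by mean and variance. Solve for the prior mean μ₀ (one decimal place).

μ₀ = 8.4

The posterior mean is a precision-weighted average: μ_n = (τ₀μ₀ + τ_data·x̄)/(τ₀+τ_data), with τ₀=1/σ₀² and τ_data=n/σ².
Here τ₀ = 1/107.3 = 0.009320 and τ_data = 11/75.4 = 0.145889, so τ_n = 0.155209.
Rearranging for μ₀: μ₀ = (μ_n·τ_n − τ_data·x̄)/τ₀ = (24.3792·0.155209 − 0.145889·25.4) / 0.009320 = 0.078291/0.009320 ≈ 8.4.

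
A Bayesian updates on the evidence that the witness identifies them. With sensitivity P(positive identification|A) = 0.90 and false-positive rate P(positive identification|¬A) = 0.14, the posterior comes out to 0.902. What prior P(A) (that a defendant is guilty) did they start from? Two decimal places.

Bayes' rule in odds form gives O(A|E) = O(A)·[P(E|A)/P(E|¬A)], hence O(A) = O(A|E)/LR.
Posterior odds = 0.902/(1−0.902) = 9.2041. LR = 0.90/0.14 = 6.4286.
Prior odds = 9.2041/6.4286 = 1.4317, so P(A) = 1.4317/(1+1.4317) ≈ 0.59.

P(A) = 0.59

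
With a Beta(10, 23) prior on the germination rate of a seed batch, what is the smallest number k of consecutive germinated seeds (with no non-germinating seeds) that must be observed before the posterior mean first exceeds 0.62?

After k germinated seeds and 0 non-germinating seeds the posterior is Beta(10+k, 23), with mean (10+k)/(10+23+k).
Set (10+k)/(33+k) > 0.62 and solve: k > (0.62·33 − 10)/(1 − 0.62) = 27.526.
The smallest integer exceeding 27.526 is 28.

k = 28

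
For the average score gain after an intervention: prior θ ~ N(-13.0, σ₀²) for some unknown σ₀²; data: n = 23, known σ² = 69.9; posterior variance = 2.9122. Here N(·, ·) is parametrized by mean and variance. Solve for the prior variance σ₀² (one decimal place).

For the Normal–Normal model with known σ², precisions add: τ_n = τ₀ + n/σ².
So 1/σ₀² = 1/2.9122 − 23/69.9 = 0.343383 − 0.329041 = 0.014342.
Hence σ₀² = 1/0.014342 ≈ 69.7.

σ₀² = 69.7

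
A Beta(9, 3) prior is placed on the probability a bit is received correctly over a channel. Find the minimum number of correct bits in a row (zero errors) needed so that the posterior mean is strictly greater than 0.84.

After k correct bits and 0 errors the posterior is Beta(9+k, 3), with mean (9+k)/(9+3+k).
Set (9+k)/(12+k) > 0.84 and solve: k > (0.84·12 − 9)/(1 − 0.84) = 6.750.
The smallest integer exceeding 6.750 is 7, and checking k=7: (16)/(19) = 0.8421 > 0.84.

k = 7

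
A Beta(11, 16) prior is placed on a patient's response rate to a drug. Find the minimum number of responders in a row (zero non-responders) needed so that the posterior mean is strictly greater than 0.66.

After k responders and 0 non-responders the posterior is Beta(11+k, 16), with mean (11+k)/(11+16+k).
Set (11+k)/(27+k) > 0.66 and solve: k > (0.66·27 − 11)/(1 − 0.66) = 20.059.
The smallest integer exceeding 20.059 is 21, and checking k=21: (32)/(48) = 0.6667 > 0.66.

k = 21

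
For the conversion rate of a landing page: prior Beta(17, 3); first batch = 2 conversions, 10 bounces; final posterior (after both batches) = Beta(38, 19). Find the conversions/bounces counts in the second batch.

Sequential conjugate updates are equivalent to a single update on the pooled data, so total successes = posterior α − prior α and total failures = posterior β − prior β.
Total across both batches: 38−17=21 conversions, 19−3=16 bounces.
Subtract the first batch: 21−2=19 conversions and 16−10=6 bounces.

19 conversions and 6 bounces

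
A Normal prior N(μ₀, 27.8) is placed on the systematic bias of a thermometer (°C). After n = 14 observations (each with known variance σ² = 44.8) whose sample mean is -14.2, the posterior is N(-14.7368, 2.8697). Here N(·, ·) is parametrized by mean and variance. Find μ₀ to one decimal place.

With known observation variance, the Normal–Normal posterior has precision τ_n = τ₀ + n/σ² and mean μ_n = (τ₀μ₀ + (n/σ²)x̄)/τ_n.
Here τ₀ = 1/27.8 = 0.035971 and τ_data = 14/44.8 = 0.312500, so τ_n = 0.348471.
Rearranging for μ₀: μ₀ = (μ_n·τ_n − τ_data·x̄)/τ₀ = (-14.7368·0.348471 − 0.312500·-14.2) / 0.035971 = -0.697847/0.035971 ≈ -19.4.

μ₀ = -19.4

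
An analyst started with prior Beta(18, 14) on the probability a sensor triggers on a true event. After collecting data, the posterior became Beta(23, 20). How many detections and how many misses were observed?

A Beta(α, β) prior with s successes and f failures in binomial data gives a Beta(α+s, β+f) posterior.
So s = 23 − 18 = 5 and f = 20 − 14 = 6.

5 detections and 6 misses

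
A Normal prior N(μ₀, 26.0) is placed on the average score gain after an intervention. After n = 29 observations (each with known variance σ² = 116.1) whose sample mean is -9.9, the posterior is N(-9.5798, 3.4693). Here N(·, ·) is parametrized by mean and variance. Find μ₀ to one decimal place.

With known observation variance, the Normal–Normal posterior has precision τ_n = τ₀ + n/σ² and mean μ_n = (τ₀μ₀ + (n/σ²)x̄)/τ_n.
Here τ₀ = 1/26.0 = 0.038462 and τ_data = 29/116.1 = 0.249785, so τ_n = 0.288247.
Rearranging for μ₀: μ₀ = (μ_n·τ_n − τ_data·x̄)/τ₀ = (-9.5798·0.288247 − 0.249785·-9.9) / 0.038462 = -0.288477/0.038462 ≈ -7.5.

μ₀ = -7.5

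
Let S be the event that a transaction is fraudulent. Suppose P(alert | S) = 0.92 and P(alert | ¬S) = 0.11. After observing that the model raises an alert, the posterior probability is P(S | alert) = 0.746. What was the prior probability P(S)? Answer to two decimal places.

Bayes' rule in odds form gives O(S|E) = O(S)·[P(E|S)/P(E|¬S)], hence O(S) = O(S|E)/LR.
Posterior odds = 0.746/(1−0.746) = 2.9370. LR = 0.92/0.11 = 8.3636.
Prior odds = 2.9370/8.3636 = 0.3512, so P(S) = 0.3512/(1+0.3512) ≈ 0.26.

P(S) = 0.26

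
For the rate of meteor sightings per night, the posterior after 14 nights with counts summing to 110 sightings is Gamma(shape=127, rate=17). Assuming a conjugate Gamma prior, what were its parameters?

Gamma–Poisson conjugacy: posterior shape = α + Σxᵢ, posterior rate = β + n.
So α = 127 − 110 = 17 and β = 17 − 14 = 3.

Gamma(shape=17, rate=3)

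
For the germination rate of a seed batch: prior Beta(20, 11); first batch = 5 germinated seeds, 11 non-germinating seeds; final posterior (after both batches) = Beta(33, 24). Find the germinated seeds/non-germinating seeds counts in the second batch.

8 germinated seeds and 2 non-germinating seeds

Because Beta–binomial updating is additive in the counts, the combined data contributed (α_post−α_prior, β_post−β_prior) successes and failures.
Total across both batches: 33−20=13 germinated seeds, 24−11=13 non-germinating seeds.
Subtract the first batch: 13−5=8 germinated seeds and 13−11=2 non-germinating seeds.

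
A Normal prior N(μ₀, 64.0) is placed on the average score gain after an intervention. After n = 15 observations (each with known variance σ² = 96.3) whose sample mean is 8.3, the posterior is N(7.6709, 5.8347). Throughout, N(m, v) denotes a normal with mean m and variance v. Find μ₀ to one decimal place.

The posterior mean is a precision-weighted average: μ_n = (τ₀μ₀ + τ_data·x̄)/(τ₀+τ_data), with τ₀=1/σ₀² and τ_data=n/σ².
Here τ₀ = 1/64.0 = 0.015625 and τ_data = 15/96.3 = 0.155763, so τ_n = 0.171388.
Rearranging for μ₀: μ₀ = (μ_n·τ_n − τ_data·x̄)/τ₀ = (7.6709·0.171388 − 0.155763·8.3) / 0.015625 = 0.021867/0.015625 ≈ 1.4.

μ₀ = 1.4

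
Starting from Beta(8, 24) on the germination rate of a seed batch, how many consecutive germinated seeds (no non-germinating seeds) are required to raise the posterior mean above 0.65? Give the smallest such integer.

k = 37

After k germinated seeds and 0 non-germinating seeds the posterior is Beta(8+k, 24), with mean (8+k)/(8+24+k).
Set (8+k)/(32+k) > 0.65 and solve: k > (0.65·32 − 8)/(1 − 0.65) = 36.571.
The smallest integer exceeding 36.571 is 37, and checking k=37: (45)/(69) = 0.6522 > 0.65.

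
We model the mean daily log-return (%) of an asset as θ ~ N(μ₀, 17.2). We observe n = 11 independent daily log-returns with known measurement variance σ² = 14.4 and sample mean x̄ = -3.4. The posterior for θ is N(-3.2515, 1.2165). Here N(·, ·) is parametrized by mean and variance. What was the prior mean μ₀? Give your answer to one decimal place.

μ₀ = -1.3

With known observation variance, the Normal–Normal posterior has precision τ_n = τ₀ + n/σ² and mean μ_n = (τ₀μ₀ + (n/σ²)x̄)/τ_n.
Here τ₀ = 1/17.2 = 0.058140 and τ_data = 11/14.4 = 0.763889, so τ_n = 0.822029.
Rearranging for μ₀: μ₀ = (μ_n·τ_n − τ_data·x̄)/τ₀ = (-3.2515·0.822029 − 0.763889·-3.4) / 0.058140 = -0.075605/0.058140 ≈ -1.3.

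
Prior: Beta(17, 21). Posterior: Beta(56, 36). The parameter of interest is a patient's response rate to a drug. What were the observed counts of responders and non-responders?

39 responders and 15 non-responders

Beta is conjugate to the binomial likelihood: posterior = Beta(α+s, β+f).
Match parameters: s=56−17=39, f=36−21=15.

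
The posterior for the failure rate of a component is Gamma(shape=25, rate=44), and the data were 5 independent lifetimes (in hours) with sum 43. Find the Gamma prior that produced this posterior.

Gamma(shape=20, rate=1)

For an exponential likelihood with a Gamma(α, β) prior on the rate, n observations with total T give posterior Gamma(α+n, β+T).
So α = 25 − 5 = 20 and β = 44 − 43 = 1.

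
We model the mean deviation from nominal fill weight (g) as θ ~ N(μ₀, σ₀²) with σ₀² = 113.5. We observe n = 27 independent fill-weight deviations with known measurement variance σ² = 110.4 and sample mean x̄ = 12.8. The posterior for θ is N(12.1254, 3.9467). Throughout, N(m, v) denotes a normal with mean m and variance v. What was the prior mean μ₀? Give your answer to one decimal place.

With known observation variance, the Normal–Normal posterior has precision τ_n = τ₀ + n/σ² and mean μ_n = (τ₀μ₀ + (n/σ²)x̄)/τ_n.
Here τ₀ = 1/113.5 = 0.008811 and τ_data = 27/110.4 = 0.244565, so τ_n = 0.253376.
Rearranging for μ₀: μ₀ = (μ_n·τ_n − τ_data·x̄)/τ₀ = (12.1254·0.253376 − 0.244565·12.8) / 0.008811 = -0.058147/0.008811 ≈ -6.6.

μ₀ = -6.6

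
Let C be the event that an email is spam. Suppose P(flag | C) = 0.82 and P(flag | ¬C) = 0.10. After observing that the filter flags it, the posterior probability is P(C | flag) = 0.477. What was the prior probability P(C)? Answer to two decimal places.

P(C) = 0.10

Bayes' rule in odds form gives O(C|E) = O(C)·[P(E|C)/P(E|¬C)], hence O(C) = O(C|E)/LR.
Posterior odds = 0.477/(1−0.477) = 0.9120. LR = 0.82/0.10 = 8.2000.
Prior odds = 0.9120/8.2000 = 0.1112, so P(C) = 0.1112/(1+0.1112) ≈ 0.10.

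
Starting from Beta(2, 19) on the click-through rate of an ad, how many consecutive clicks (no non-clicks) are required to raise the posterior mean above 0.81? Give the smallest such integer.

After k clicks and 0 non-clicks the posterior is Beta(2+k, 19), with mean (2+k)/(2+19+k).
Set (2+k)/(21+k) > 0.81 and solve: k > (0.81·21 − 2)/(1 − 0.81) = 79.000.
The smallest integer exceeding 79.000 is 80, and checking k=80: (82)/(101) = 0.8119 > 0.81.

k = 80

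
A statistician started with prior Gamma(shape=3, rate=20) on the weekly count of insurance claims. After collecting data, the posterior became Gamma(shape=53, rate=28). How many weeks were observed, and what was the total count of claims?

A Gamma(α, β) prior (rate parametrization) on a Poisson rate with n observations summing to S gives posterior Gamma(α+S, β+n).
Matching: Σxᵢ = 53 − 3 = 50 and n = 28 − 20 = 8.

n = 8 weeks with total 50 claims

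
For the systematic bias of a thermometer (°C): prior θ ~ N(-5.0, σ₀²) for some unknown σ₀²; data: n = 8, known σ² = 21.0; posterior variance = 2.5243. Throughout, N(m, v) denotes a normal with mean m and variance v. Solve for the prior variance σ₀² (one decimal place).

Posterior precision equals prior precision plus data precision: 1/σ_n² = 1/σ₀² + n/σ².
So 1/σ₀² = 1/2.5243 − 8/21.0 = 0.396149 − 0.380952 = 0.015197.
Hence σ₀² = 1/0.015197 ≈ 65.8.

σ₀² = 65.8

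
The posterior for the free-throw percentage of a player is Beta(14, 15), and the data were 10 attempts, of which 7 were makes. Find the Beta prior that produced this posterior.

Under Beta–binomial conjugacy the posterior parameters are (a+s, b+f).
So a = 14 − 7 = 7 and b = 15 − 3 = 12.

Beta(7, 12)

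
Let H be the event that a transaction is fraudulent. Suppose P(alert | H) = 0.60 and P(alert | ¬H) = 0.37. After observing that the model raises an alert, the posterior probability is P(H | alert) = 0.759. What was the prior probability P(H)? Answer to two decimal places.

In odds form, posterior odds = prior odds × likelihood ratio, so prior odds = posterior odds ÷ LR.
Posterior odds = 0.759/(1−0.759) = 3.1494. LR = 0.60/0.37 = 1.6216.
Prior odds = 3.1494/1.6216 = 1.9422, so P(H) = 1.9422/(1+1.9422) ≈ 0.66.

P(H) = 0.66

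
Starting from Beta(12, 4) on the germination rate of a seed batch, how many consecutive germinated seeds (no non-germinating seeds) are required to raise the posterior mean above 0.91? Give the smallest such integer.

k = 29

After k germinated seeds and 0 non-germinating seeds the posterior is Beta(12+k, 4), with mean (12+k)/(12+4+k).
Set (12+k)/(16+k) > 0.91 and solve: k > (0.91·16 − 12)/(1 − 0.91) = 28.444.
The smallest integer exceeding 28.444 is 29, and checking k=29: (41)/(45) = 0.9111 > 0.91.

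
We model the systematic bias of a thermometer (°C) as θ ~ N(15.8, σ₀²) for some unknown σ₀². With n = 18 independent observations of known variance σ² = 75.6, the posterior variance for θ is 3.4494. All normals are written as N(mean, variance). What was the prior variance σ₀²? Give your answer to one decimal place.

σ₀² = 19.3

Posterior precision equals prior precision plus data precision: 1/σ_n² = 1/σ₀² + n/σ².
So 1/σ₀² = 1/3.4494 − 18/75.6 = 0.289905 − 0.238095 = 0.051810.
Hence σ₀² = 1/0.051810 ≈ 19.3.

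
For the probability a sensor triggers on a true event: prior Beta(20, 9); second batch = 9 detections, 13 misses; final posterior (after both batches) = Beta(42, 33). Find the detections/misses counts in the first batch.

13 detections and 11 misses

Sequential conjugate updates are equivalent to a single update on the pooled data, so total successes = posterior α − prior α and total failures = posterior β − prior β.
Total across both batches: 42−20=22 detections, 33−9=24 misses.
Subtract the second batch: 22−9=13 detections and 24−13=11 misses.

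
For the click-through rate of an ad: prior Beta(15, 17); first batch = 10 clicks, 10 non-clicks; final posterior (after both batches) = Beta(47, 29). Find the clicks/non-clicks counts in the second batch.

22 clicks and 2 non-clicks

Sequential conjugate updates are equivalent to a single update on the pooled data, so total successes = posterior α − prior α and total failures = posterior β − prior β.
Total across both batches: 47−15=32 clicks, 29−17=12 non-clicks.
Subtract the first batch: 32−10=22 clicks and 12−10=2 non-clicks.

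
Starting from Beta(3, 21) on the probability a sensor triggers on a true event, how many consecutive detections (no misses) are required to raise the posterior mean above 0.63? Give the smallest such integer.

k = 33

After k detections and 0 misses the posterior is Beta(3+k, 21), with mean (3+k)/(3+21+k).
Set (3+k)/(24+k) > 0.63 and solve: k > (0.63·24 − 3)/(1 − 0.63) = 32.757.
The smallest integer exceeding 32.757 is 33.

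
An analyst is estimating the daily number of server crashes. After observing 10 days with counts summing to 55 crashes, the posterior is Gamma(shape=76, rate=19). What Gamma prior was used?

Gamma(shape=21, rate=9)

A Gamma(α, β) prior (rate parametrization) on a Poisson rate with n observations summing to S gives posterior Gamma(α+S, β+n).
So α = 76 − 55 = 21 and β = 19 − 10 = 9.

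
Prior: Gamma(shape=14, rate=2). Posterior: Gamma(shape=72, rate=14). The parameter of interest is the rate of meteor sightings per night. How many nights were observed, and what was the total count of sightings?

Gamma–Poisson conjugacy: posterior shape = α + Σxᵢ, posterior rate = β + n.
Matching: Σxᵢ = 72 − 14 = 58 and n = 14 − 2 = 12.

n = 12 nights with total 58 sightings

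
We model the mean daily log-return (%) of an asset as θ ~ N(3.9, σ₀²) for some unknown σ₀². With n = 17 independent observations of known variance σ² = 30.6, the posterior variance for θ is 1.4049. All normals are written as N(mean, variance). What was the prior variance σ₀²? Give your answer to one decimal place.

σ₀² = 6.4

Posterior precision equals prior precision plus data precision: 1/σ_n² = 1/σ₀² + n/σ².
So 1/σ₀² = 1/1.4049 − 17/30.6 = 0.711794 − 0.555556 = 0.156238.
Hence σ₀² = 1/0.156238 ≈ 6.4.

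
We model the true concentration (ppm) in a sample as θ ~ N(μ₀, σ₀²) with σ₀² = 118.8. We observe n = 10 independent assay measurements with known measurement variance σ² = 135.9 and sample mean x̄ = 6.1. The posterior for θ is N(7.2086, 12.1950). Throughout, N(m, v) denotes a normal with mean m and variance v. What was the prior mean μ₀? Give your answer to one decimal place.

μ₀ = 16.9

With known observation variance, the Normal–Normal posterior has precision τ_n = τ₀ + n/σ² and mean μ_n = (τ₀μ₀ + (n/σ²)x̄)/τ_n.
Here τ₀ = 1/118.8 = 0.008418 and τ_data = 10/135.9 = 0.073584, so τ_n = 0.082002.
Rearranging for μ₀: μ₀ = (μ_n·τ_n − τ_data·x̄)/τ₀ = (7.2086·0.082002 − 0.073584·6.1) / 0.008418 = 0.142257/0.008418 ≈ 16.9.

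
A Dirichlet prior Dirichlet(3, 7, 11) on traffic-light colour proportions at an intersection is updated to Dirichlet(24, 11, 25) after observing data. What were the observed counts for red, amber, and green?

For a Dirichlet(α) prior with multinomial counts c, the posterior is Dirichlet(α + c) componentwise.
Counts are posterior − prior componentwise: 24−3=21, 11−7=4, 25−11=14.

counts (21, 4, 14)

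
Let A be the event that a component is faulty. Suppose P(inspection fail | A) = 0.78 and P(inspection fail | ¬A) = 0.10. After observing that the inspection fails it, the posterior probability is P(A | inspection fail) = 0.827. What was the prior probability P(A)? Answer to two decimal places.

In odds form, posterior odds = prior odds × likelihood ratio, so prior odds = posterior odds ÷ LR.
Posterior odds = 0.827/(1−0.827) = 4.7803. LR = 0.78/0.10 = 7.8000.
Prior odds = 4.7803/7.8000 = 0.6129, so P(A) = 0.6129/(1+0.6129) ≈ 0.38.

P(A) = 0.38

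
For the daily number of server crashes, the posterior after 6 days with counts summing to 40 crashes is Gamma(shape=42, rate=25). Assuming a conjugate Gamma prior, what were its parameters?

Gamma(shape=2, rate=19)

A Gamma(α, β) prior (rate parametrization) on a Poisson rate with n observations summing to S gives posterior Gamma(α+S, β+n).
So α = 42 − 40 = 2 and β = 25 − 6 = 19.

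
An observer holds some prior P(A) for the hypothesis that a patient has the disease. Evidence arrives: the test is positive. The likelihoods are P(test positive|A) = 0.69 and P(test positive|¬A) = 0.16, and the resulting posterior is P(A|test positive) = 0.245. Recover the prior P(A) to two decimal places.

P(A) = 0.07

In odds form, posterior odds = prior odds × likelihood ratio, so prior odds = posterior odds ÷ LR.
Posterior odds = 0.245/(1−0.245) = 0.3245. LR = 0.69/0.16 = 4.3125.
Prior odds = 0.3245/4.3125 = 0.0752, so P(A) = 0.0752/(1+0.0752) ≈ 0.07.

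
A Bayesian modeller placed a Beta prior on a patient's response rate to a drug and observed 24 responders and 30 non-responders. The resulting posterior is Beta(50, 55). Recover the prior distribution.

Beta(26, 25)

Under Beta–binomial conjugacy the posterior parameters are (α+s, β+f).
So α = 50 − 24 = 26 and β = 55 − 30 = 25.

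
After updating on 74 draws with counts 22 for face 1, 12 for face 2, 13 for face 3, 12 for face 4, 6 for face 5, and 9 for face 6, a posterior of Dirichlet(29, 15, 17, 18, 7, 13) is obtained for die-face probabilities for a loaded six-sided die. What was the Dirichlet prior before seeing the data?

Dirichlet(7, 3, 4, 6, 1, 4)

For a Dirichlet(α) prior with multinomial counts c, the posterior is Dirichlet(α + c) componentwise.
Subtract each count from the matching posterior parameter: 29−22=7, 15−12=3, 17−13=4, 18−12=6, 7−6=1, 13−9=4.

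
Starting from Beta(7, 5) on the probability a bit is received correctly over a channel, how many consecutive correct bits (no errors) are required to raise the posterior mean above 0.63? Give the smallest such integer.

k = 2

After k correct bits and 0 errors the posterior is Beta(7+k, 5), with mean (7+k)/(7+5+k).
Set (7+k)/(12+k) > 0.63 and solve: k > (0.63·12 − 7)/(1 − 0.63) = 1.514.
The smallest integer exceeding 1.514 is 2.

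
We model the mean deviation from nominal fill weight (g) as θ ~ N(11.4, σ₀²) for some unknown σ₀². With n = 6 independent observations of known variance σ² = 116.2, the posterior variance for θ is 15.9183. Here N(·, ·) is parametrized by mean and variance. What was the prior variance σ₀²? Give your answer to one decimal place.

σ₀² = 89.4

For the Normal–Normal model with known σ², precisions add: τ_n = τ₀ + n/σ².
So 1/σ₀² = 1/15.9183 − 6/116.2 = 0.062821 − 0.051635 = 0.011186.
Hence σ₀² = 1/0.011186 ≈ 89.4.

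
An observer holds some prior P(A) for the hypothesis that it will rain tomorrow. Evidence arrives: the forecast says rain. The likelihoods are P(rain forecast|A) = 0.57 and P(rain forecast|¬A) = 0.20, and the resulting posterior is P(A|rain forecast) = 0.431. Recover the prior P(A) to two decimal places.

P(A) = 0.21

In odds form, posterior odds = prior odds × likelihood ratio, so prior odds = posterior odds ÷ LR.
Posterior odds = 0.431/(1−0.431) = 0.7575. LR = 0.57/0.20 = 2.8500.
Prior odds = 0.7575/2.8500 = 0.2658, so P(A) = 0.2658/(1+0.2658) ≈ 0.21.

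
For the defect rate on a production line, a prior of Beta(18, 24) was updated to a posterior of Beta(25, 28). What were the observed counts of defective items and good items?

7 defective items and 4 good items

Under Beta–binomial conjugacy the posterior parameters are (α+s, β+f).
So s = 25 − 18 = 7 and f = 28 − 24 = 4.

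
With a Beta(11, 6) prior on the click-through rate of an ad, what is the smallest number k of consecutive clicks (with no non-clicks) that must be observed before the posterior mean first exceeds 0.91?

After k clicks and 0 non-clicks the posterior is Beta(11+k, 6), with mean (11+k)/(11+6+k).
Set (11+k)/(17+k) > 0.91 and solve: k > (0.91·17 − 11)/(1 − 0.91) = 49.667.
The smallest integer exceeding 49.667 is 50, and checking k=50: (61)/(67) = 0.9104 > 0.91.

k = 50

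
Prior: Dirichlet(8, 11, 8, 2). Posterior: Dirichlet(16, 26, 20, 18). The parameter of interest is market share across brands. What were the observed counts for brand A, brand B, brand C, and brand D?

counts (8, 15, 12, 16)

For a Dirichlet(α) prior with multinomial counts c, the posterior is Dirichlet(α + c) componentwise.
Counts are posterior − prior componentwise: 16−8=8, 26−11=15, 20−8=12, 18−2=16.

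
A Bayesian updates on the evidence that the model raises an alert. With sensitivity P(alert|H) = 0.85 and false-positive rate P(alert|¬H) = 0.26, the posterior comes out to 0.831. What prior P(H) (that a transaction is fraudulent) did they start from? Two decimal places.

In odds form, posterior odds = prior odds × likelihood ratio, so prior odds = posterior odds ÷ LR.
Posterior odds = 0.831/(1−0.831) = 4.9172. LR = 0.85/0.26 = 3.2692.
Prior odds = 4.9172/3.2692 = 1.5041, so P(H) = 1.5041/(1+1.5041) ≈ 0.60.

P(H) = 0.60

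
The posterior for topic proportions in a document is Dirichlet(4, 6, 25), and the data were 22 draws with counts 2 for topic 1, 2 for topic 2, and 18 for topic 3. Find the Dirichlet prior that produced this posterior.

For a Dirichlet(α) prior with multinomial counts c, the posterior is Dirichlet(α + c) componentwise.
Subtract each count from the matching posterior parameter: 4−2=2, 6−2=4, 25−18=7.

Dirichlet(2, 4, 7)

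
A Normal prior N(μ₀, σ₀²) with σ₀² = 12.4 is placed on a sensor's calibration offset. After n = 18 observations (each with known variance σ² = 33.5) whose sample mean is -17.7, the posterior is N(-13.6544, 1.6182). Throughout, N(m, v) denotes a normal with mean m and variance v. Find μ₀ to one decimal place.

The posterior mean is a precision-weighted average: μ_n = (τ₀μ₀ + τ_data·x̄)/(τ₀+τ_data), with τ₀=1/σ₀² and τ_data=n/σ².
Here τ₀ = 1/12.4 = 0.080645 and τ_data = 18/33.5 = 0.537313, so τ_n = 0.617958.
Rearranging for μ₀: μ₀ = (μ_n·τ_n − τ_data·x̄)/τ₀ = (-13.6544·0.617958 − 0.537313·-17.7) / 0.080645 = 1.072594/0.080645 ≈ 13.3.

μ₀ = 13.3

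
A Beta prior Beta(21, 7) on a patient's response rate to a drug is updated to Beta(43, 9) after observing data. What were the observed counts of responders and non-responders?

22 responders and 2 non-responders

A Beta(α, β) prior with s successes and f failures in binomial data gives a Beta(α+s, β+f) posterior.
So s = 43 − 21 = 22 and f = 9 − 7 = 2.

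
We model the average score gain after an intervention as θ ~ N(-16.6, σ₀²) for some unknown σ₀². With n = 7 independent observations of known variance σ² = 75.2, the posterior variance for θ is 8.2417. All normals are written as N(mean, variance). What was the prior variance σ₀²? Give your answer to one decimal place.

For the Normal–Normal model with known σ², precisions add: τ_n = τ₀ + n/σ².
So 1/σ₀² = 1/8.2417 − 7/75.2 = 0.121334 − 0.093085 = 0.028249.
Hence σ₀² = 1/0.028249 ≈ 35.4.

σ₀² = 35.4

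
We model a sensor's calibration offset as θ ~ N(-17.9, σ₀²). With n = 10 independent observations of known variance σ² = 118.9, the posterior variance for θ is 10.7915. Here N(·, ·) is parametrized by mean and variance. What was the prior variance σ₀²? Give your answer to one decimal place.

For the Normal–Normal model with known σ², precisions add: τ_n = τ₀ + n/σ².
So 1/σ₀² = 1/10.7915 − 10/118.9 = 0.092666 − 0.084104 = 0.008562.
Hence σ₀² = 1/0.008562 ≈ 116.8.

σ₀² = 116.8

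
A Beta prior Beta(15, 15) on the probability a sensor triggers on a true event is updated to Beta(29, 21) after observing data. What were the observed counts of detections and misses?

Beta is conjugate to the binomial likelihood: posterior = Beta(a+s, b+f).
So s = 29 − 15 = 14 and f = 21 − 15 = 6.

14 detections and 6 misses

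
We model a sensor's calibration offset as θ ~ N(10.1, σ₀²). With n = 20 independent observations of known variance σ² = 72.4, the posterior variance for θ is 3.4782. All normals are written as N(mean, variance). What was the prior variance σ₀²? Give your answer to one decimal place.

σ₀² = 88.8

Posterior precision equals prior precision plus data precision: 1/σ_n² = 1/σ₀² + n/σ².
So 1/σ₀² = 1/3.4782 − 20/72.4 = 0.287505 − 0.276243 = 0.011262.
Hence σ₀² = 1/0.011262 ≈ 88.8.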